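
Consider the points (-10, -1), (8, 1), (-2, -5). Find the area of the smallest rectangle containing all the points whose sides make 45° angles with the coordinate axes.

In coordinates u = x + y, v = x − y the rectangle is axis-aligned; the map (x,y)→(u,v) scales areas by 2.
u-values: -11, 9, -7; range = 9 − (-11) = 20.
v-values: -9, 7, 3; range = 7 − (-9) = 16.
Area = (20 × 16) / 2 = 160.

160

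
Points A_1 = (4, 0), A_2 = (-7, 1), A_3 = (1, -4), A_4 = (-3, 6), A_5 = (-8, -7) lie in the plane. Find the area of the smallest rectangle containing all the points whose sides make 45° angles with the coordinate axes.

In coordinates u = x + y, v = x − y the rectangle is axis-aligned; the map (x,y)→(u,v) scales areas by 2.
u-values: 4, -6, -3, 3, -15; range = 4 − (-15) = 19.
v-values: 4, -8, 5, -9, -1; range = 5 − (-9) = 14.
Area = (19 × 14) / 2 = 133.

133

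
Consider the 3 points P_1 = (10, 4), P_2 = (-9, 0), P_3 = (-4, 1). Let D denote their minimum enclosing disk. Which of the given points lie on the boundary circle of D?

Side lengths²: P_1P_2² = 377, P_1P_3² = 205, P_2P_3² = 26.
Since P_1P_2² = 377 ≥ 205 + 26 = 231, the angle opposite P_1P_2 is not acute, so the smallest enclosing circle has P_1P_2 as diameter.
Centre = midpoint of P_1P_2 = (0.5, 2), r² = 377/4 = 94.25.
The points at distance exactly r from the centre are P_1, P_2 — 2 points.

P_1, P_2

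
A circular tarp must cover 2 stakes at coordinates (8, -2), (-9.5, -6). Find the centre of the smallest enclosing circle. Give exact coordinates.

(-0.75, -4)

The smallest circle enclosing two points has them as diameter endpoints.
Centre = midpoint = (-0.75, -4); r² = |(8, -2)−(-9.5, -6)|²/4 = 322.25/4 = 80.5625.
Centre = (-0.75, -4).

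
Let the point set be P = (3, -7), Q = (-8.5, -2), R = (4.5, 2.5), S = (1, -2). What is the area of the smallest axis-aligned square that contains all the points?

169

The bounding box has width 13 and height 9.5.
An axis-aligned square enclosing the set must have side ≥ max(width, height).
So the minimum side is max(13, 9.5) = 13.
Area = 13² = 169.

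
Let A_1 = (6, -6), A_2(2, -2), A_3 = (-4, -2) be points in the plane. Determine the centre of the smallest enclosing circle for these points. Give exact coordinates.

Side lengths²: A_1A_2² = 32, A_1A_3² = 116, A_2A_3² = 36.
Since A_1A_3² = 116 ≥ 36 + 32 = 68, the angle opposite A_1A_3 is not acute, so the smallest enclosing circle has A_1A_3 as diameter.
Centre = midpoint of A_1A_3 = (1, -4), r² = 116/4 = 29.
Centre = (1, -4).

(1, -4)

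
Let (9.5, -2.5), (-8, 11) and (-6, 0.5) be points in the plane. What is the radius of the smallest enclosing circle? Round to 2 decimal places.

Call the three points A, B, C in the order given.
Side lengths²: AB² = 488.5, AC² = 249.25, BC² = 114.25.
Since AB² = 488.5 ≥ 249.25 + 114.25 = 363.5, the angle opposite AB is not acute, so the smallest enclosing circle has AB as diameter.
Centre = midpoint of AB = (0.75, 4.25), r² = 488.5/4 = 122.125.
r = √(122.125) ≈ 11.05.

11.05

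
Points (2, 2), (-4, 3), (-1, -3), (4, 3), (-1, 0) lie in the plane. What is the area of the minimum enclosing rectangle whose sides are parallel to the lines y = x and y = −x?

In coordinates u = x + y, v = x − y the rectangle is axis-aligned; the map (x,y)→(u,v) scales areas by 2.
u-values: 4, -1, -4, 7, -1; range = 7 − (-4) = 11.
v-values: 0, -7, 2, 1, -1; range = 2 − (-7) = 9.
Area = (11 × 9) / 2 = 49.5.

49.5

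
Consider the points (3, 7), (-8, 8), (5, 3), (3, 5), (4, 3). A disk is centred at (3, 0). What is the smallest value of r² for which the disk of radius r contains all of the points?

The required radius is the distance from (3, 0) to the farthest point.
Squared distances: 49, 185, 13, 25, 10.
Maximum is 185, attained at (-8, 8).

185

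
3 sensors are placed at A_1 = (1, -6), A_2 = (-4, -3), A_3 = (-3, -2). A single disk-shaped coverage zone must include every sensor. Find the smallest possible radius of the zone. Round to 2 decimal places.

Side lengths²: A_1A_2² = 34, A_1A_3² = 32, A_2A_3² = 2.
Since A_1A_2² = 34 ≥ 32 + 2 = 34, the angle opposite A_1A_2 is not acute, so the smallest enclosing circle has A_1A_2 as diameter.
Centre = midpoint of A_1A_2 = (-1.5, -4.5), r² = 34/4 = 8.5.
r = √(8.5) ≈ 2.92.

2.92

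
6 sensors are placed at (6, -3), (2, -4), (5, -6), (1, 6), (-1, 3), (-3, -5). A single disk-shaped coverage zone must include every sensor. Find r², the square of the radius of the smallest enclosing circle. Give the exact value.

A smallest enclosing disk is always determined by at most three of the input points on its boundary.
The minimum enclosing circle is determined by three boundary points: (5, -6), (1, 6), (-3, -5).
Their circumcentre is (75/46, -21/46) with r² = 44525/1058.
The farthest remaining point (6, -3) is at distance² 27045/1058 ≤ 44525/1058.

44525/1058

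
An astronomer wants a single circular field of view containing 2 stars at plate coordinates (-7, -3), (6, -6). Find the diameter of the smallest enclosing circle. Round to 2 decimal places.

13.34

The smallest circle enclosing two points has them as diameter endpoints.
Centre = midpoint = (-0.5, -4.5); r² = |(-7, -3)−(6, -6)|²/4 = 178/4 = 44.5.
Diameter = 2r = 2√(44.5) ≈ 13.34.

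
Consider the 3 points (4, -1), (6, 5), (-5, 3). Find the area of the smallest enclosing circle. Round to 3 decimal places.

99.094

Call the three points A, B, C in the order given.
Side lengths²: AB² = 40, AC² = 97, BC² = 125.
Since BC² = 125 < 97 + 40 = 137, the triangle is acute, so the smallest enclosing circle is the circumcircle.
Circumcentre = (37/62, 215/62), r² = 60625/1922.
Area = π·r² = π·60625/1922 ≈ 99.094.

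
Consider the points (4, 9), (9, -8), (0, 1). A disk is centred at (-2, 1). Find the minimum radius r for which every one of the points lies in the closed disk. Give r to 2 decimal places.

14.21

The required radius is the distance from (-2, 1) to the farthest point.
Squared distances: 100, 202, 4.
Maximum is 202, attained at (9, -8).
r = √202 ≈ 14.21.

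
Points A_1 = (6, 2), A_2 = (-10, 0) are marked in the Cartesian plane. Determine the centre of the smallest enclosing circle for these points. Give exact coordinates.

The smallest circle enclosing two points has them as diameter endpoints.
Centre = midpoint = (-2, 1); r² = |A_1A_2|²/4 = 260/4 = 65.
Centre = (-2, 1).

(-2, 1)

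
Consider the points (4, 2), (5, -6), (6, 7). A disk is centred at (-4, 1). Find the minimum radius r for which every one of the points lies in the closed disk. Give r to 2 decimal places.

The required radius is the distance from (-4, 1) to the farthest point.
Squared distances: 65, 130, 136.
Maximum is 136, attained at (6, 7).
r = √136 ≈ 11.66.

11.66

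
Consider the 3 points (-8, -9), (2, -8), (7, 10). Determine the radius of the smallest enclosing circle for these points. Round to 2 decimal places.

12.10

Call the three points A, B, C in the order given.
Side lengths²: AB² = 101, AC² = 586, BC² = 349.
Since AC² = 586 ≥ 349 + 101 = 450, the angle opposite AC is not acute, so the smallest enclosing circle has AC as diameter.
Centre = midpoint of AC = (-0.5, 0.5), r² = 586/4 = 146.5.
r = √(146.5) ≈ 12.10.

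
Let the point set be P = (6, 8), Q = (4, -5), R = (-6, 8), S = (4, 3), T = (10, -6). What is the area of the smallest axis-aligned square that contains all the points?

256

The bounding box has width 16 and height 14.
An axis-aligned square enclosing the set must have side ≥ max(width, height).
So the minimum side is max(16, 14) = 16.
Area = 16² = 256.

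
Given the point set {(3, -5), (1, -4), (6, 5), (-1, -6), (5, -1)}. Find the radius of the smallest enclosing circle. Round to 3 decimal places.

The farthest pair is (6, 5)–(-1, -6) with squared distance 170. The circle on this segment as diameter has centre (2.5, -0.5) and r² = 170/4 = 42.5.
Check (3, -5): distance² to centre = 20.5 ≤ 42.5, so it lies inside.
All remaining points lie in this disk, and no smaller disk contains both endpoints, so this is the minimum enclosing circle.
r = √(42.5) ≈ 6.519.

6.519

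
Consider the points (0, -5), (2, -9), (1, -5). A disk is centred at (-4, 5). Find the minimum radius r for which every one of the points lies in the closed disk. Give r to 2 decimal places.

15.23

The required radius is the distance from (-4, 5) to the farthest point.
Squared distances: 116, 232, 125.
Maximum is 232, attained at (2, -9).
r = √232 ≈ 15.23.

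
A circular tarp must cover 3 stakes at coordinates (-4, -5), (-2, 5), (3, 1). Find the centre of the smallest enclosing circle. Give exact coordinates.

(-119/58, -11/58)

Call the three points A, B, C in the order given.
Side lengths²: AB² = 104, AC² = 85, BC² = 41.
Since AB² = 104 < 85 + 41 = 126, the triangle is acute, so the smallest enclosing circle is the circumcircle.
Circumcentre = (-119/58, -11/58), r² = 45305/1682.
Centre = (-119/58, -11/58).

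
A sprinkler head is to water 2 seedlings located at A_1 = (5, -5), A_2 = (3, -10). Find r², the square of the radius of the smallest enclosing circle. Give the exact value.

The smallest circle enclosing two points has them as diameter endpoints.
Centre = midpoint = (4, -7.5); r² = |A_1A_2|²/4 = 29/4 = 7.25.

7.25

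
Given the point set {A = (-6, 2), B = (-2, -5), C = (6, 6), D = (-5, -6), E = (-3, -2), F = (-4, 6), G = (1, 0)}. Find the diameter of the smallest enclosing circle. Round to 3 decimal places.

16.279

The minimum enclosing circle of a finite set is fixed by two of the points (as a diameter) or three (as a circumcircle).
The farthest pair is C–D with squared distance 265. The circle on this segment as diameter has centre (0.5, 0) and r² = 265/4 = 66.25.
Check A: distance² to centre = 46.25 ≤ 66.25, so it lies inside.
All remaining points lie in this disk, and no smaller disk contains both endpoints, so this is the minimum enclosing circle.
Diameter = 2r = 2√(66.25) ≈ 16.279.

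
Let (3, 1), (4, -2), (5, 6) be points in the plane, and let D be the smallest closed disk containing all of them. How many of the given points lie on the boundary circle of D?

Call the three points A, B, C in the order given.
Side lengths²: AB² = 10, AC² = 29, BC² = 65.
Since BC² = 65 ≥ 29 + 10 = 39, the angle opposite BC is not acute, so the smallest enclosing circle has BC as diameter.
Centre = midpoint of BC = (4.5, 2), r² = 65/4 = 16.25.
The points at distance exactly r from the centre are (4, -2), (5, 6) — 2 points.

2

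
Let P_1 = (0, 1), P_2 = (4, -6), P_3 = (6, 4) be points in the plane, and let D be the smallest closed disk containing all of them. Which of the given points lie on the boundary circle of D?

P_1, P_2, P_3

Side lengths²: P_1P_2² = 65, P_1P_3² = 45, P_2P_3² = 104.
Since P_2P_3² = 104 < 65 + 45 = 110, the triangle is acute, so the smallest enclosing circle is the circumcircle.
Circumcentre = (85/18, -17/18), r² = 4225/162.
The points at distance exactly r from the centre are P_1, P_2, P_3 — 3 points.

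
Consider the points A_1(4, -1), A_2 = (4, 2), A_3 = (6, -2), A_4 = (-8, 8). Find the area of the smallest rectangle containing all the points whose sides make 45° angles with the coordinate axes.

In coordinates u = x + y, v = x − y the rectangle is axis-aligned; the map (x,y)→(u,v) scales areas by 2.
u-values: 3, 6, 4, 0; range = 6 − 0 = 6.
v-values: 5, 2, 8, -16; range = 8 − (-16) = 24.
Area = (6 × 24) / 2 = 72.

72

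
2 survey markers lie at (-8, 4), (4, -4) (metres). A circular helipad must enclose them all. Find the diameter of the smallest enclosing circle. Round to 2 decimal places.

The smallest circle enclosing two points has them as diameter endpoints.
Centre = midpoint = (-2, 0); r² = |(-8, 4)−(4, -4)|²/4 = 208/4 = 52.
Diameter = 2r = 2√52 ≈ 14.42.

14.42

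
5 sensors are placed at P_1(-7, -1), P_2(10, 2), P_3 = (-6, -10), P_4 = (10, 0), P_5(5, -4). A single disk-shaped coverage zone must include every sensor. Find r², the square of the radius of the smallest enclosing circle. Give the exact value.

100

By Welzl's lemma the MEC is supported by two points (diametrically opposite) or three points (on a circumcircle).
The farthest pair is P_2–P_3 with squared distance 400. The circle on this segment as diameter has centre (2, -4) and r² = 400/4 = 100.
Check P_1: distance² to centre = 90 ≤ 100, so it lies inside.
All remaining points lie in this disk, and no smaller disk contains both endpoints, so this is the minimum enclosing circle.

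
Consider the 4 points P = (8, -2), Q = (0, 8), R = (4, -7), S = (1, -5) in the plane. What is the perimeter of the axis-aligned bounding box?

Width = max x − min x = 8 − 0 = 8.
Height = max y − min y = 8 − (-7) = 15.
Perimeter = 2(8 + 15) = 46.

46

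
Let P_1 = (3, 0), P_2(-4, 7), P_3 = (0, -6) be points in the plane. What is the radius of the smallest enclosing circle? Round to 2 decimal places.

Side lengths²: P_1P_2² = 98, P_1P_3² = 45, P_2P_3² = 185.
Since P_2P_3² = 185 ≥ 98 + 45 = 143, the angle opposite P_2P_3 is not acute, so the smallest enclosing circle has P_2P_3 as diameter.
Centre = midpoint of P_2P_3 = (-2, 0.5), r² = 185/4 = 46.25.
r = √(46.25) ≈ 6.80.

6.80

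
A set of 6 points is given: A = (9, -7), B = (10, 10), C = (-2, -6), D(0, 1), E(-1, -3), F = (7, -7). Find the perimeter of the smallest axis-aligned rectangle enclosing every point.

Width = max x − min x = 10 − (-2) = 12.
Height = max y − min y = 10 − (-7) = 17.
Perimeter = 2(12 + 17) = 58.

58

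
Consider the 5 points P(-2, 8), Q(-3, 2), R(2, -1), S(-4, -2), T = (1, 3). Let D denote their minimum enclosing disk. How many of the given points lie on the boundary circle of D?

By Welzl's lemma the MEC is supported by two points (diametrically opposite) or three points (on a circumcircle).
The minimum enclosing circle is determined by three boundary points: P, R, S.
Their circumcentre is (-99/58, 159/58) with r² = 46657/1682.
The farthest remaining point T is at distance² 12437/1682 ≤ 46657/1682.
The points at distance exactly r from the centre are P, R, S — 3 points.

3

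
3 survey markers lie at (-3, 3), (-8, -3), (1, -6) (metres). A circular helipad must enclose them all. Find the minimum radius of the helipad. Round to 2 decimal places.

5.29

Call the three points A, B, C in the order given.
Side lengths²: AB² = 61, AC² = 97, BC² = 90.
Since AC² = 97 < 90 + 61 = 151, the triangle is acute, so the smallest enclosing circle is the circumcircle.
Circumcentre = (-127/46, -105/46), r² = 29585/1058.
r = √(29585/1058) ≈ 5.29.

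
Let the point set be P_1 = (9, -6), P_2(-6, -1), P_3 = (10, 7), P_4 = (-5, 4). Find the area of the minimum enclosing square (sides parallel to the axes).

256

The bounding box has width 16 and height 13.
An axis-aligned square enclosing the set must have side ≥ max(width, height).
So the minimum side is max(16, 13) = 16.
Area = 16² = 256.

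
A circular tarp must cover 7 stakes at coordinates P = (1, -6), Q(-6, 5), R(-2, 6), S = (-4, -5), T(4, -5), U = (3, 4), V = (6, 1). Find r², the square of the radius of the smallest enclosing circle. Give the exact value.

The farthest pair is Q–T with squared distance 200. The circle on this segment as diameter has centre (-1, 0) and r² = 200/4 = 50.
Check P: distance² to centre = 40 ≤ 50, so it lies inside.
All remaining points lie in this disk, and no smaller disk contains both endpoints, so this is the minimum enclosing circle.

50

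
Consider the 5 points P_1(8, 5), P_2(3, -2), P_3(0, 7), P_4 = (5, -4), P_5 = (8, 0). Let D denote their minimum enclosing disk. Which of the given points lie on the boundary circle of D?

The minimum enclosing circle of a finite set is fixed by two of the points (as a diameter) or three (as a circumcircle).
The minimum enclosing circle is determined by three boundary points: P_1, P_3, P_4.
Their circumcentre is (38/13, 22/13) with r² = 6205/169.
The farthest remaining point P_5 is at distance² 4840/169 ≤ 6205/169.
The points at distance exactly r from the centre are P_1, P_3, P_4 — 3 points.

P_1, P_3, P_4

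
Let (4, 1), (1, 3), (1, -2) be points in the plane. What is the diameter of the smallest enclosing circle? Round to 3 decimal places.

Call the three points A, B, C in the order given.
Side lengths²: AB² = 13, AC² = 18, BC² = 25.
Since BC² = 25 < 18 + 13 = 31, the triangle is acute, so the smallest enclosing circle is the circumcircle.
Circumcentre = (1.5, 0.5), r² = 6.5.
Diameter = 2r = 2√(6.5) ≈ 5.099.

5.099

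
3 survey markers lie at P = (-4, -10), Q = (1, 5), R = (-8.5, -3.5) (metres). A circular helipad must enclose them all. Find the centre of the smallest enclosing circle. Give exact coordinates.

(-1.5, -2.5)

Side lengths²: PQ² = 250, PR² = 62.5, QR² = 162.5.
Since PQ² = 250 ≥ 162.5 + 62.5 = 225, the angle opposite PQ is not acute, so the smallest enclosing circle has PQ as diameter.
Centre = midpoint of PQ = (-1.5, -2.5), r² = 250/4 = 62.5.
Centre = (-1.5, -2.5).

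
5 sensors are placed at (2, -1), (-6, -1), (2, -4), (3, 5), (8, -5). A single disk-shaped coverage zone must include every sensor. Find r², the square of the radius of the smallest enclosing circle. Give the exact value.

53.828125

The minimum enclosing circle of a finite set is fixed by two of the points (as a diameter) or three (as a circumcircle).
The minimum enclosing circle is determined by three boundary points: (-6, -1), (3, 5), (8, -5).
Their circumcentre is (1.25, -2.125) with r² = 53.828125.
The farthest remaining point (2, -4) is at distance² 4.078125 ≤ 53.828125.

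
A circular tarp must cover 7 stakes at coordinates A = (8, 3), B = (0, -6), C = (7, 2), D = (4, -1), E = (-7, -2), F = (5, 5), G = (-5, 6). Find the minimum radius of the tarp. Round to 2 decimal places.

7.91

The minimum enclosing circle of a finite set is fixed by two of the points (as a diameter) or three (as a circumcircle).
The farthest pair is A–E with squared distance 250. The circle on this segment as diameter has centre (0.5, 0.5) and r² = 250/4 = 62.5.
Check B: distance² to centre = 42.5 ≤ 62.5, so it lies inside.
All remaining points lie in this disk, and no smaller disk contains both endpoints, so this is the minimum enclosing circle.
r = √(62.5) ≈ 7.91.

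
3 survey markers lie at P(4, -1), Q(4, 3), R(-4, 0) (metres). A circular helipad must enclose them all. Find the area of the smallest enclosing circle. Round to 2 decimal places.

58.23

Side lengths²: PQ² = 16, PR² = 65, QR² = 73.
Since QR² = 73 < 65 + 16 = 81, the triangle is acute, so the smallest enclosing circle is the circumcircle.
Circumcentre = (0.1875, 1), r² = 18.53515625.
Area = π·r² = π·18.53515625 ≈ 58.23.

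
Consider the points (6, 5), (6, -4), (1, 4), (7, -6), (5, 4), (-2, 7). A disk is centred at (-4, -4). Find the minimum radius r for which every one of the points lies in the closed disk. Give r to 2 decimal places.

The required radius is the distance from (-4, -4) to the farthest point.
Squared distances: 181, 100, 89, 125, 145, 125.
Maximum is 181, attained at (6, 5).
r = √181 ≈ 13.45.

13.45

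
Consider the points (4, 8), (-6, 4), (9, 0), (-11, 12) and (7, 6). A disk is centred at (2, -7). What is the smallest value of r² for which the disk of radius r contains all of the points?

530

The required radius is the distance from (2, -7) to the farthest point.
Squared distances: 229, 185, 98, 530, 194.
Maximum is 530, attained at (-11, 12).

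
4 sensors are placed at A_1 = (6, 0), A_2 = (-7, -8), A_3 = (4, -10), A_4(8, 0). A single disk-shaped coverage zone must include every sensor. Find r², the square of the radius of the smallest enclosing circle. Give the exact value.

72.25

The farthest pair is A_2–A_4 with squared distance 289. The circle on this segment as diameter has centre (0.5, -4) and r² = 289/4 = 72.25.
Check A_1: distance² to centre = 46.25 ≤ 72.25, so it lies inside.
All remaining points lie in this disk, and no smaller disk contains both endpoints, so this is the minimum enclosing circle.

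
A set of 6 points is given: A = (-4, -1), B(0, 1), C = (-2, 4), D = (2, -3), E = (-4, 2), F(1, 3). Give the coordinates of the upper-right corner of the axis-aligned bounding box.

x-range [-4, 2], y-range [-3, 4].
The upper-right corner is (2, 4).

(2, 4)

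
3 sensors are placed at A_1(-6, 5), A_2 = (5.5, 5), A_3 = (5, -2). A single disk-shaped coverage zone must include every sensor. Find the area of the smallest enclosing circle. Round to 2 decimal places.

Side lengths²: A_1A_2² = 132.25, A_1A_3² = 170, A_2A_3² = 49.25.
Since A_1A_3² = 170 < 132.25 + 49.25 = 181.5, the triangle is acute, so the smallest enclosing circle is the circumcircle.
Circumcentre = (-0.25, 53/28), r² = 16745/392.
Area = π·r² = π·16745/392 ≈ 134.20.

134.20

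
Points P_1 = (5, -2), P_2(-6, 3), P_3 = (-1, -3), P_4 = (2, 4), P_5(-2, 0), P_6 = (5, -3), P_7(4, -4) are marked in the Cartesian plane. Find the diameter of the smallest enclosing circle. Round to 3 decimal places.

The farthest pair is P_2–P_6 with squared distance 157. The circle on this segment as diameter has centre (-0.5, 0) and r² = 157/4 = 39.25.
Check P_1: distance² to centre = 34.25 ≤ 39.25, so it lies inside.
All remaining points lie in this disk, and no smaller disk contains both endpoints, so this is the minimum enclosing circle.
Diameter = 2r = 2√(39.25) ≈ 12.530.

12.530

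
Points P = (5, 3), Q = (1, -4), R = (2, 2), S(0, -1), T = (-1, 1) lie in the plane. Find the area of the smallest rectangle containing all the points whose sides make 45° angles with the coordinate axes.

38.5

In coordinates u = x + y, v = x − y the rectangle is axis-aligned; the map (x,y)→(u,v) scales areas by 2.
u-values: 8, -3, 4, -1, 0; range = 8 − (-3) = 11.
v-values: 2, 5, 0, 1, -2; range = 5 − (-2) = 7.
Area = (11 × 7) / 2 = 38.5.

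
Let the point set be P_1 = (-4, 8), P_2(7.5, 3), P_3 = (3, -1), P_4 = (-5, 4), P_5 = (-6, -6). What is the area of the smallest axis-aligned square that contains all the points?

196

The bounding box has width 13.5 and height 14.
An axis-aligned square enclosing the set must have side ≥ max(width, height).
So the minimum side is max(13.5, 14) = 14.
Area = 14² = 196.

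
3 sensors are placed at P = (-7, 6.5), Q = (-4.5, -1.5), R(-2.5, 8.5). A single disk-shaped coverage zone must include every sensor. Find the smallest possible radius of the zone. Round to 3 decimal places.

Side lengths²: PQ² = 70.25, PR² = 24.25, QR² = 104.
Since QR² = 104 ≥ 70.25 + 24.25 = 94.5, the angle opposite QR is not acute, so the smallest enclosing circle has QR as diameter.
Centre = midpoint of QR = (-3.5, 3.5), r² = 104/4 = 26.
r = √26 ≈ 5.099.

5.099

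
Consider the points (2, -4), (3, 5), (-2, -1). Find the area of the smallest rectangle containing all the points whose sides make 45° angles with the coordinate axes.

In coordinates u = x + y, v = x − y the rectangle is axis-aligned; the map (x,y)→(u,v) scales areas by 2.
u-values: -2, 8, -3; range = 8 − (-3) = 11.
v-values: 6, -2, -1; range = 6 − (-2) = 8.
Area = (11 × 8) / 2 = 44.

44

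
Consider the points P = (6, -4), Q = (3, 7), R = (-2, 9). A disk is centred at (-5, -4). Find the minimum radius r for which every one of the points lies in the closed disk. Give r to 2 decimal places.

13.60

The required radius is the distance from (-5, -4) to the farthest point.
Squared distances: 121, 185, 178.
Maximum is 185, attained at Q.
r = √185 ≈ 13.60.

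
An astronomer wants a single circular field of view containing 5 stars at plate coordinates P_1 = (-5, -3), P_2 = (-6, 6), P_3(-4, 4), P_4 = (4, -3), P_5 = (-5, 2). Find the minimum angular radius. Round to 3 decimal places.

6.727

A smallest enclosing disk is always determined by at most three of the input points on its boundary.
The farthest pair is P_2–P_4 with squared distance 181. The circle on this segment as diameter has centre (-1, 1.5) and r² = 181/4 = 45.25.
Check P_1: distance² to centre = 36.25 ≤ 45.25, so it lies inside.
All remaining points lie in this disk, and no smaller disk contains both endpoints, so this is the minimum enclosing circle.
r = √(45.25) ≈ 6.727.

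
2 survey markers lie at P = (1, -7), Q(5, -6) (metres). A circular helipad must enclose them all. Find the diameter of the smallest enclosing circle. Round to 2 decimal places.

4.12

The smallest circle enclosing two points has them as diameter endpoints.
Centre = midpoint = (3, -6.5); r² = |PQ|²/4 = 17/4 = 4.25.
Diameter = 2r = 2√(4.25) ≈ 4.12.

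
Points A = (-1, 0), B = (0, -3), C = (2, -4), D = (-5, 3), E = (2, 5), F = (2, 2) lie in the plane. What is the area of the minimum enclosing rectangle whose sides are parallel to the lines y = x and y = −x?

In coordinates u = x + y, v = x − y the rectangle is axis-aligned; the map (x,y)→(u,v) scales areas by 2.
u-values: -1, -3, -2, -2, 7, 4; range = 7 − (-3) = 10.
v-values: -1, 3, 6, -8, -3, 0; range = 6 − (-8) = 14.
Area = (10 × 14) / 2 = 70.

70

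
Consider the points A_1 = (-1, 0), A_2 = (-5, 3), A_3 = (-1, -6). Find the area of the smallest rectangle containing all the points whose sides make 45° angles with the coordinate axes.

39

In coordinates u = x + y, v = x − y the rectangle is axis-aligned; the map (x,y)→(u,v) scales areas by 2.
u-values: -1, -2, -7; range = -1 − (-7) = 6.
v-values: -1, -8, 5; range = 5 − (-8) = 13.
Area = (6 × 13) / 2 = 39.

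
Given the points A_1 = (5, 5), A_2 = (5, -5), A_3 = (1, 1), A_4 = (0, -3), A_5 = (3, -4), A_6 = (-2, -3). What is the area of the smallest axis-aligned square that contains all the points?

100

The bounding box has width 7 and height 10.
An axis-aligned square enclosing the set must have side ≥ max(width, height).
So the minimum side is max(7, 10) = 10.
Area = 10² = 100.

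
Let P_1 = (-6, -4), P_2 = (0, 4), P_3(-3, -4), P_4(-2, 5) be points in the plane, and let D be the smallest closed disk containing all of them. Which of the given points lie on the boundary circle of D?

P_1, P_2, P_4

A smallest enclosing disk is always determined by at most three of the input points on its boundary.
The minimum enclosing circle is determined by three boundary points: P_1, P_2, P_4.
Their circumcentre is (-35/11, 3/22) with r² = 12125/484.
The farthest remaining point P_3 is at distance² 8297/484 ≤ 12125/484.
The points at distance exactly r from the centre are P_1, P_2, P_4 — 3 points.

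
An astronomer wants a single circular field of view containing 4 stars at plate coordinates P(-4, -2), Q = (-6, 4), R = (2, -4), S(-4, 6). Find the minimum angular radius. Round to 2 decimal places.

5.83

A smallest enclosing disk is always determined by at most three of the input points on its boundary.
The farthest pair is R–S with squared distance 136. The circle on this segment as diameter has centre (-1, 1) and r² = 136/4 = 34.
Check P: distance² to centre = 18 ≤ 34, so it lies inside.
All remaining points lie in this disk, and no smaller disk contains both endpoints, so this is the minimum enclosing circle.
r = √34 ≈ 5.83.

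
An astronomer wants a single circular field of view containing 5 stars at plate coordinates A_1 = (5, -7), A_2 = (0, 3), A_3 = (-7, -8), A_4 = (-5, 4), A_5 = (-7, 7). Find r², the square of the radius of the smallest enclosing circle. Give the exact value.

12325/144

The minimum enclosing circle of a finite set is fixed by two of the points (as a diameter) or three (as a circumcircle).
The minimum enclosing circle is determined by three boundary points: A_1, A_3, A_5.
Their circumcentre is (-19/12, -0.5) with r² = 12325/144.
The farthest remaining point A_4 is at distance² 4597/144 ≤ 12325/144.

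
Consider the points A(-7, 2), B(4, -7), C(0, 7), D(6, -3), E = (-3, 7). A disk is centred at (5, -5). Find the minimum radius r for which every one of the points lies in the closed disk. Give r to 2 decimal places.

14.42

The required radius is the distance from (5, -5) to the farthest point.
Squared distances: 193, 5, 169, 5, 208.
Maximum is 208, attained at E.
r = √208 ≈ 14.42.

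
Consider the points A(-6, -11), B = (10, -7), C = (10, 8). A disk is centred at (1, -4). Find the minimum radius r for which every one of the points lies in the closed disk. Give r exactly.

15

The required radius is the distance from (1, -4) to the farthest point.
Squared distances: 98, 90, 225.
Maximum is 225, attained at C.
r = √225 = 15.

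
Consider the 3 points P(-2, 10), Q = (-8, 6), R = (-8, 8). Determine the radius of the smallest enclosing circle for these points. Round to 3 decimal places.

Side lengths²: PQ² = 52, PR² = 40, QR² = 4.
Since PQ² = 52 ≥ 40 + 4 = 44, the angle opposite PQ is not acute, so the smallest enclosing circle has PQ as diameter.
Centre = midpoint of PQ = (-5, 8), r² = 52/4 = 13.
r = √13 ≈ 3.606.

3.606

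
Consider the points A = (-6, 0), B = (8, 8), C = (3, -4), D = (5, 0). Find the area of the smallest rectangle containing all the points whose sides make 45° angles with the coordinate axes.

In coordinates u = x + y, v = x − y the rectangle is axis-aligned; the map (x,y)→(u,v) scales areas by 2.
u-values: -6, 16, -1, 5; range = 16 − (-6) = 22.
v-values: -6, 0, 7, 5; range = 7 − (-6) = 13.
Area = (22 × 13) / 2 = 143.

143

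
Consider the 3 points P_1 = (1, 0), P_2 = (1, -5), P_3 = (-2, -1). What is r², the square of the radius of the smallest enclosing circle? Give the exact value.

Side lengths²: P_1P_2² = 25, P_1P_3² = 10, P_2P_3² = 25.
Since P_2P_3² = 25 < 25 + 10 = 35, the triangle is acute, so the smallest enclosing circle is the circumcircle.
Circumcentre = (1/6, -2.5), r² = 125/18.

125/18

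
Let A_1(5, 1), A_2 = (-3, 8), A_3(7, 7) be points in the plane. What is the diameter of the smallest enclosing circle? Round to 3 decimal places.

10.898

Side lengths²: A_1A_2² = 113, A_1A_3² = 40, A_2A_3² = 101.
Since A_1A_2² = 113 < 101 + 40 = 141, the triangle is acute, so the smallest enclosing circle is the circumcircle.
Circumcentre = (111/62, 335/62), r² = 57065/1922.
Diameter = 2r = 2√(57065/1922) ≈ 10.898.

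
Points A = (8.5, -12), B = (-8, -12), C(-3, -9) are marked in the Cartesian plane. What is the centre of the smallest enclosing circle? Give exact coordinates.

(0.25, -12)

Side lengths²: AB² = 272.25, AC² = 141.25, BC² = 34.
Since AB² = 272.25 ≥ 141.25 + 34 = 175.25, the angle opposite AB is not acute, so the smallest enclosing circle has AB as diameter.
Centre = midpoint of AB = (0.25, -12), r² = 272.25/4 = 68.0625.
Centre = (0.25, -12).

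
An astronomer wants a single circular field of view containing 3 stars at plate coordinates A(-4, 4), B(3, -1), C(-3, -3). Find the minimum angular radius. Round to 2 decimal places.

4.37

Side lengths²: AB² = 74, AC² = 50, BC² = 40.
Since AB² = 74 < 50 + 40 = 90, the triangle is acute, so the smallest enclosing circle is the circumcircle.
Circumcentre = (-21/22, 19/22), r² = 4625/242.
r = √(4625/242) ≈ 4.37.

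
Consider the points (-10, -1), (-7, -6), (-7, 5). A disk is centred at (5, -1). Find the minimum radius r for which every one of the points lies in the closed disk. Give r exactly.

15

The required radius is the distance from (5, -1) to the farthest point.
Squared distances: 225, 169, 180.
Maximum is 225, attained at (-10, -1).
r = √225 = 15.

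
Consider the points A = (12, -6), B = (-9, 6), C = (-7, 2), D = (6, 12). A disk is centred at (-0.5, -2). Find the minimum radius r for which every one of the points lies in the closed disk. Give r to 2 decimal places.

The required radius is the distance from (-0.5, -2) to the farthest point.
Squared distances: 172.25, 136.25, 58.25, 238.25.
Maximum is 238.25, attained at D.
r = √(238.25) ≈ 15.44.

15.44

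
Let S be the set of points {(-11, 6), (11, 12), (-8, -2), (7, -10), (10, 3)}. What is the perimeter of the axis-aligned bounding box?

Width = max x − min x = 11 − (-11) = 22.
Height = max y − min y = 12 − (-10) = 22.
Perimeter = 2(22 + 22) = 88.

88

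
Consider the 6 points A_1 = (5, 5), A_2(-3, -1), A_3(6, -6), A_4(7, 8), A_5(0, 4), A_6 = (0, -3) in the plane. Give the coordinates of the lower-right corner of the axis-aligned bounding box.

(7, -6)

x-range [-3, 7], y-range [-6, 8].
The lower-right corner is (7, -6).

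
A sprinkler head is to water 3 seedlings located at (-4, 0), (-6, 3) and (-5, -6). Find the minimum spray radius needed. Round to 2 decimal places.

Call the three points A, B, C in the order given.
Side lengths²: AB² = 13, AC² = 37, BC² = 82.
Since BC² = 82 ≥ 37 + 13 = 50, the angle opposite BC is not acute, so the smallest enclosing circle has BC as diameter.
Centre = midpoint of BC = (-5.5, -1.5), r² = 82/4 = 20.5.
r = √(20.5) ≈ 4.53.

4.53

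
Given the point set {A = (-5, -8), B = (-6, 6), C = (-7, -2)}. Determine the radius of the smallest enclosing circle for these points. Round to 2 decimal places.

Side lengths²: AB² = 197, AC² = 40, BC² = 65.
Since AB² = 197 ≥ 65 + 40 = 105, the angle opposite AB is not acute, so the smallest enclosing circle has AB as diameter.
Centre = midpoint of AB = (-5.5, -1), r² = 197/4 = 49.25.
r = √(49.25) ≈ 7.02.

7.02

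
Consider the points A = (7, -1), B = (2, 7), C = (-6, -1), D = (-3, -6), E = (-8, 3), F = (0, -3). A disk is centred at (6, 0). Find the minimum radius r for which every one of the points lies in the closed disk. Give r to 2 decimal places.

The required radius is the distance from (6, 0) to the farthest point.
Squared distances: 2, 65, 145, 117, 205, 45.
Maximum is 205, attained at E.
r = √205 ≈ 14.32.

14.32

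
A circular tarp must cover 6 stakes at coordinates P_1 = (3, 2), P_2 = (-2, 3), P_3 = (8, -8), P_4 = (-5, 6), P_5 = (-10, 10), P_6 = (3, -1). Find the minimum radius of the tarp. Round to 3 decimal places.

12.728

The minimum enclosing circle of a finite set is fixed by two of the points (as a diameter) or three (as a circumcircle).
The farthest pair is P_3–P_5 with squared distance 648. The circle on this segment as diameter has centre (-1, 1) and r² = 648/4 = 162.
Check P_1: distance² to centre = 17 ≤ 162, so it lies inside.
All remaining points lie in this disk, and no smaller disk contains both endpoints, so this is the minimum enclosing circle.
r = √162 ≈ 12.728.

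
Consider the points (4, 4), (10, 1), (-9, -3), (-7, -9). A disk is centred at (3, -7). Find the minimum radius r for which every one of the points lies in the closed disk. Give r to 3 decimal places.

The required radius is the distance from (3, -7) to the farthest point.
Squared distances: 122, 113, 160, 104.
Maximum is 160, attained at (-9, -3).
r = √160 ≈ 12.649.

12.649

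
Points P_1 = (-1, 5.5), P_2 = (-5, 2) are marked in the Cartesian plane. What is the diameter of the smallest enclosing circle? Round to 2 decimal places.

5.32

The smallest circle enclosing two points has them as diameter endpoints.
Centre = midpoint = (-3, 3.75); r² = |P_1P_2|²/4 = 28.25/4 = 7.0625.
Diameter = 2r = 2√(7.0625) ≈ 5.32.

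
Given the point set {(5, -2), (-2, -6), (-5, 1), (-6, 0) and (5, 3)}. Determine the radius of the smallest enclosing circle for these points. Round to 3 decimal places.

The minimum enclosing circle of a finite set is fixed by two of the points (as a diameter) or three (as a circumcircle).
The minimum enclosing circle is determined by three boundary points: (-2, -6), (-6, 0), (5, 3).
Their circumcentre is (0, -1/3) with r² = 325/9.
The farthest remaining point (5, -2) is at distance² 250/9 ≤ 325/9.
r = √(325/9) ≈ 6.009.

6.009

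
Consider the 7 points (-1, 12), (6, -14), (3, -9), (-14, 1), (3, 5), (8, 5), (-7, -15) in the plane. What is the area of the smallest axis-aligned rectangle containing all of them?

x ranges over [-14, 8], width 22.
y ranges over [-15, 12], height 27.
Area = 22 × 27 = 594.

594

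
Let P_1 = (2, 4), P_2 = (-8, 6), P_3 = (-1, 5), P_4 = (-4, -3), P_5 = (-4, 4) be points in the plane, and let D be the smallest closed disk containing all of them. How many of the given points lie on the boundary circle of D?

3

The minimum enclosing circle of a finite set is fixed by two of the points (as a diameter) or three (as a circumcircle).
The minimum enclosing circle is determined by three boundary points: P_1, P_2, P_4.
Their circumcentre is (-285/82, 215/82) with r² = 107185/3362.
The farthest remaining point P_3 is at distance² 39617/3362 ≤ 107185/3362.
The points at distance exactly r from the centre are P_1, P_2, P_4 — 3 points.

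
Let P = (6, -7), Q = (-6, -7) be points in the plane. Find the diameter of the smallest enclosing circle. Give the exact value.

The smallest circle enclosing two points has them as diameter endpoints.
Centre = midpoint = (0, -7); r² = |PQ|²/4 = 144/4 = 36.
Diameter = 2r = 2√36 = 12.

12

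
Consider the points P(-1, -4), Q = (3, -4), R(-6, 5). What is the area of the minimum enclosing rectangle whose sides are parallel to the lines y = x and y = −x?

36

In coordinates u = x + y, v = x − y the rectangle is axis-aligned; the map (x,y)→(u,v) scales areas by 2.
u-values: -5, -1, -1; range = -1 − (-5) = 4.
v-values: 3, 7, -11; range = 7 − (-11) = 18.
Area = (4 × 18) / 2 = 36.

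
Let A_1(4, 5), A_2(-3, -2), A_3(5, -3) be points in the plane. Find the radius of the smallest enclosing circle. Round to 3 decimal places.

5.107

Side lengths²: A_1A_2² = 98, A_1A_3² = 65, A_2A_3² = 65.
Since A_1A_2² = 98 < 65 + 65 = 130, the triangle is acute, so the smallest enclosing circle is the circumcircle.
Circumcentre = (25/18, 11/18), r² = 4225/162.
r = √(4225/162) ≈ 5.107.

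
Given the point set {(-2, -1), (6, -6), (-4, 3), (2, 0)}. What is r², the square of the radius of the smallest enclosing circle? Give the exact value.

45.25

The minimum enclosing circle of a finite set is fixed by two of the points (as a diameter) or three (as a circumcircle).
The farthest pair is (6, -6)–(-4, 3) with squared distance 181. The circle on this segment as diameter has centre (1, -1.5) and r² = 181/4 = 45.25.
Check (-2, -1): distance² to centre = 9.25 ≤ 45.25, so it lies inside.
All remaining points lie in this disk, and no smaller disk contains both endpoints, so this is the minimum enclosing circle.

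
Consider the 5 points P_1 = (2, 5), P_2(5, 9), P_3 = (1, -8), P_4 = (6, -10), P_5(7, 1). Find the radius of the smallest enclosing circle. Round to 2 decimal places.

9.51

By Welzl's lemma the MEC is supported by two points (diametrically opposite) or three points (on a circumcircle).
The farthest pair is P_2–P_4 with squared distance 362. The circle on this segment as diameter has centre (5.5, -0.5) and r² = 362/4 = 90.5.
Check P_1: distance² to centre = 42.5 ≤ 90.5, so it lies inside.
All remaining points lie in this disk, and no smaller disk contains both endpoints, so this is the minimum enclosing circle.
r = √(90.5) ≈ 9.51.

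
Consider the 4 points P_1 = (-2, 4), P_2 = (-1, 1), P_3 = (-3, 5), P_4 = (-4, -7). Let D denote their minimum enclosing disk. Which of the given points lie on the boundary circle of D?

P_3, P_4

The minimum enclosing circle of a finite set is fixed by two of the points (as a diameter) or three (as a circumcircle).
The farthest pair is P_3–P_4 with squared distance 145. The circle on this segment as diameter has centre (-3.5, -1) and r² = 145/4 = 36.25.
Check P_1: distance² to centre = 27.25 ≤ 36.25, so it lies inside.
All remaining points lie in this disk, and no smaller disk contains both endpoints, so this is the minimum enclosing circle.
The points at distance exactly r from the centre are P_3, P_4 — 2 points.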